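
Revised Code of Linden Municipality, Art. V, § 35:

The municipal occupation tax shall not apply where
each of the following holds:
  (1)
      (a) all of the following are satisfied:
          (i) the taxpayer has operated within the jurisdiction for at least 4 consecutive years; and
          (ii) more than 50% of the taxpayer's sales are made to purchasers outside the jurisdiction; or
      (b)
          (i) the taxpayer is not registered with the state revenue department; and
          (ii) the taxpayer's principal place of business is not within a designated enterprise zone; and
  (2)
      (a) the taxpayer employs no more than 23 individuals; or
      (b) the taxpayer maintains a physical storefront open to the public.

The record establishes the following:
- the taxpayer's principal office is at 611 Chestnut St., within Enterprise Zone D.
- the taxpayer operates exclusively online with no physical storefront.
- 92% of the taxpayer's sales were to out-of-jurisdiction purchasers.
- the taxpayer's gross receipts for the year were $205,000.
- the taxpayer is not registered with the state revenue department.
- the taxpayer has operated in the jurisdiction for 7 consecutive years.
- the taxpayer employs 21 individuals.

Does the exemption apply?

Yes — exempt.

(i) ≥ 4 yrs in jurisdiction — satisfied.
(ii) >50% out-of-jur. sales — satisfied.
(a) = T AND T = true.
(i) not (state-registered) — satisfied.
(ii) not (in enterprise zone) — not met.
(b): T AND F → false.
(1) = T OR F = true.
(a) ≤ 23 employees — holds.
(b) has storefront — not satisfied.
So (2) is satisfied (T OR F).
So Overall is satisfied (T AND T).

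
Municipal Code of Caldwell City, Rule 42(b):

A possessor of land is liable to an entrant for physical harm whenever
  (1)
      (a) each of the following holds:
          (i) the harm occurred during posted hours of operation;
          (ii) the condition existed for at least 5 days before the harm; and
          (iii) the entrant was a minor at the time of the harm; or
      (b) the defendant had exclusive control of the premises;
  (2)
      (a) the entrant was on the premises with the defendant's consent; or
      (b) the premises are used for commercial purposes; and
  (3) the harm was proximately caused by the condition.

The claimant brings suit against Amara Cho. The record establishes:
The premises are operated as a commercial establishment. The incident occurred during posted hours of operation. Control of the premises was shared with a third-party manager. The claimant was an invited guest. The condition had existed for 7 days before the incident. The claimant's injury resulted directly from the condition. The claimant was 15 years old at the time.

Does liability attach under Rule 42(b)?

Yes — liable.

(i) during posted hours — holds.
(ii) condition ≥5 days old — satisfied.
(iii) entrant a minor — satisfied.
(a): T AND T AND T → true.
(b) exclusive control — not satisfied.
(1): T OR F → true.
(a) consent to enter — met.
(b) commercial use — met.
(2): T OR T → true.
(3) proximate cause — met.
Overall: T AND T AND T → true.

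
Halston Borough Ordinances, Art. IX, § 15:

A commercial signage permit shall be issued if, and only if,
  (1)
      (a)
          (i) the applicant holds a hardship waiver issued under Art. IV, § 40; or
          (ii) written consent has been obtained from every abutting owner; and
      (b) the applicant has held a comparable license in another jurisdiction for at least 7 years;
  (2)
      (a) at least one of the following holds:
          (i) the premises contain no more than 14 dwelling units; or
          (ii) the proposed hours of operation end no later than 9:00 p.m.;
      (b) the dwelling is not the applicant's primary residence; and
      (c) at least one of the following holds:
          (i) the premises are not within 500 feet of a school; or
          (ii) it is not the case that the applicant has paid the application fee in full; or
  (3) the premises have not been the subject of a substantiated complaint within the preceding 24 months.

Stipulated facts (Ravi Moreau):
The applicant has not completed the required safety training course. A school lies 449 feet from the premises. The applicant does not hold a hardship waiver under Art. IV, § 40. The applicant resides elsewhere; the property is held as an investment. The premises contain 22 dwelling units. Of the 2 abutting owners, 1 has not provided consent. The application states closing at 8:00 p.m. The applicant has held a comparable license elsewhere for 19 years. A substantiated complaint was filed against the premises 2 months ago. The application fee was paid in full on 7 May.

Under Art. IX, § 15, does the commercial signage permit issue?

No — denied.

(i) hardship waiver — fails.
(ii) all abutters consent — not satisfied.
(a) = F OR F = false.
(b) prior license ≥ 7 yr — holds.
So (1) is not satisfied (F AND T).
(i) ≤ 14 units — not satisfied.
(ii) closes by 9 p.m. — holds.
(a): F OR T → true.
(b) not (primary residence) — holds.
(i) ≥500 ft from school — not satisfied.
(ii) not (fee paid) — fails.
(c) = F OR F = false.
(2) = T AND T AND F = false.
(3) no complaint in 24 mo. — not met.
Overall: F OR F OR F → false.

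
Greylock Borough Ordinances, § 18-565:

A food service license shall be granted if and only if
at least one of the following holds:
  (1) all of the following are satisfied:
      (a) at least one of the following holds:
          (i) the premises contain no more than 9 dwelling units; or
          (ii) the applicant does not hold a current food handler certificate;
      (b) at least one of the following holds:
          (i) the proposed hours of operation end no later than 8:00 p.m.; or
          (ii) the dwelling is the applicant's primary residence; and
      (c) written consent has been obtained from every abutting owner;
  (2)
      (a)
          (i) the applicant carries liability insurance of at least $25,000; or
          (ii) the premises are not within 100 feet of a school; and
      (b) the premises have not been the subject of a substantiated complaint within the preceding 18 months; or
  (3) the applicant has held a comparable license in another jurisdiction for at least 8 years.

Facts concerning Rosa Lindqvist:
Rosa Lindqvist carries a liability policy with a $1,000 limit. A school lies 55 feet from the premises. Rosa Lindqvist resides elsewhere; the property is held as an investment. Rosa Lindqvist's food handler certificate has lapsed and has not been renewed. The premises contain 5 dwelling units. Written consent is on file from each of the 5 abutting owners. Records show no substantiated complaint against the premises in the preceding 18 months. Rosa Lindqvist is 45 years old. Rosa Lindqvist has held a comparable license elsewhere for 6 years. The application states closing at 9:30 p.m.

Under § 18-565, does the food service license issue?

(i) ≤ 9 units — satisfied.
(ii) not (food handler cert.) — holds.
(a): T OR T → true.
(i) closes by 8 p.m. — not met.
(ii) primary residence — not satisfied.
(b) = F OR F = false.
(c) all abutters consent — holds.
(1) = T AND F AND T = false.
(i) insurance ≥ $25,000 — fails.
(ii) ≥100 ft from school — fails.
So (a) is not satisfied (F OR F).
(b) no complaint in 18 mo. — satisfied.
(2) = F AND T = false.
(3) prior license ≥ 8 yr — fails.
So Overall is not satisfied (F OR F OR F).

No — denied.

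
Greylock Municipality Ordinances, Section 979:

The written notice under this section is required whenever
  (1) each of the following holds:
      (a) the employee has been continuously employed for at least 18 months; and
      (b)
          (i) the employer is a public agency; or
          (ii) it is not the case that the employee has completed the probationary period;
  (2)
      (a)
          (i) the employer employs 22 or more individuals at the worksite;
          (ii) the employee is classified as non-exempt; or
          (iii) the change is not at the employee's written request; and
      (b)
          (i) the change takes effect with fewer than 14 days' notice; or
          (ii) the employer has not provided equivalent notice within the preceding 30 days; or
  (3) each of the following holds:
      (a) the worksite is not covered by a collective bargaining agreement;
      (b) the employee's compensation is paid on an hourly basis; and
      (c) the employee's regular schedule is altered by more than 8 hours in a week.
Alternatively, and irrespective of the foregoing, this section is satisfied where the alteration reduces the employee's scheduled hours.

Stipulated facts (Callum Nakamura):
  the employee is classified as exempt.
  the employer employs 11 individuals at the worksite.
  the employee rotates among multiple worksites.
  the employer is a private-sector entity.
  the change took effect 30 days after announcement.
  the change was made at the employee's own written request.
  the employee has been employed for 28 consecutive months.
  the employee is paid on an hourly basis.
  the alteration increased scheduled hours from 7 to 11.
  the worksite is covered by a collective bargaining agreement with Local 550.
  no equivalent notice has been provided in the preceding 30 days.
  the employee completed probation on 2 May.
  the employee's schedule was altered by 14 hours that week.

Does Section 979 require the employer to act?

(a) tenure ≥ 18 mo. — satisfied.
(i) public agency — not satisfied.
(ii) not (past probation) — fails.
(b) = F OR F = false.
(1): T AND F → false.
(i) ≥ 22 at site — not met.
(ii) non-exempt — not met.
(iii) not employee-requested — fails.
(a): F OR F OR F → false.
(i) < 14 days' notice — not met.
(ii) no recent notice — met.
So (b) is satisfied (F OR T).
So (2) is not satisfied (F AND T).
(a) no CBA — not met.
(b) hourly-paid — met.
(c) schedule shift > 8h — satisfied.
(3): F AND T AND T → false.
Overall: F OR F OR F → false.
Exception (hours reduced) — not satisfied.
Result: main false OR exception false → false.

No — not required.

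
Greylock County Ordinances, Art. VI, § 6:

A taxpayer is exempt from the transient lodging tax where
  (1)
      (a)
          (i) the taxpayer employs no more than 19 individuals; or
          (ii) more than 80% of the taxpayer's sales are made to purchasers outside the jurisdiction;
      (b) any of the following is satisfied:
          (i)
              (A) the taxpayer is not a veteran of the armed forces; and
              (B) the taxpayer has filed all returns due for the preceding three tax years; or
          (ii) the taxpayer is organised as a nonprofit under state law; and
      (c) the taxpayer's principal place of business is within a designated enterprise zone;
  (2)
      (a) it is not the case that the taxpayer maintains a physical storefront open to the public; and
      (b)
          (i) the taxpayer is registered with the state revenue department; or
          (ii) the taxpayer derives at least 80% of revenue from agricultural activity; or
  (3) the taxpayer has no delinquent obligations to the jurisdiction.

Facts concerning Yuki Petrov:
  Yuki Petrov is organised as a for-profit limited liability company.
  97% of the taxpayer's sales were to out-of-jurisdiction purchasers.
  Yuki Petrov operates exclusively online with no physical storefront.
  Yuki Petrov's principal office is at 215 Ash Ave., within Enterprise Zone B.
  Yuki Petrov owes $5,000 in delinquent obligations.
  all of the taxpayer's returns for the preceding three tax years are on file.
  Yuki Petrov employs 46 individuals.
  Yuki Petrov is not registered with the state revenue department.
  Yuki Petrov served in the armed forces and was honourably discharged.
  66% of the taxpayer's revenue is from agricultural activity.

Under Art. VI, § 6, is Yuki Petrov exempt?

(i) ≤ 19 employees — not met.
(ii) >80% out-of-jur. sales — met.
(a) = F OR T = true.
(A) not (veteran) — fails.
(B) returns current — met.
So (i) is not satisfied (F AND T).
(ii) nonprofit — fails.
So (b) is not satisfied (F OR F).
(c) in enterprise zone — satisfied.
(1): T AND F AND T → false.
(a) not (has storefront) — holds.
(i) state-registered — fails.
(ii) ≥80% agricultural — not met.
(b): F OR F → false.
(2): T AND F → false.
(3) no delinquency — not met.
Overall: F OR F OR F → false.

No — not exempt.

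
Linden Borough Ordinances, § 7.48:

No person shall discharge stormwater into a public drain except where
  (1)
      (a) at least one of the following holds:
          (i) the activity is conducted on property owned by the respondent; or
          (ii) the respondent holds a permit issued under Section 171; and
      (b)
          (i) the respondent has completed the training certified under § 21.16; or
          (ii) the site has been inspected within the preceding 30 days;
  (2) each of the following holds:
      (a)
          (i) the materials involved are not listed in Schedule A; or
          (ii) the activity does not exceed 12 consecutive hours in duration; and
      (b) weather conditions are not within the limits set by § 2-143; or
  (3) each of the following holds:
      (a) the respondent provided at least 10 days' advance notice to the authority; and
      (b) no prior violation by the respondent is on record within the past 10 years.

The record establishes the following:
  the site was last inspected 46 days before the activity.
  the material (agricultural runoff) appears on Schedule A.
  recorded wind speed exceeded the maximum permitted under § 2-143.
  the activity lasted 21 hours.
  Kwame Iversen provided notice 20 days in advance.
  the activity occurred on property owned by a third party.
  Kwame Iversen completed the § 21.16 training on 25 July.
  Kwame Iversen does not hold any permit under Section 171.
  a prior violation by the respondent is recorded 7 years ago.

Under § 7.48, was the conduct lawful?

(i) own property — fails.
(ii) holds permit — not satisfied.
(a) = F OR F = false.
(i) training certified — satisfied.
(ii) site inspected — not satisfied.
(b) = T OR F = true.
So (1) is not satisfied (F AND T).
(i) not (Schedule A material) — not satisfied.
(ii) ≤ 12 hrs duration — not met.
(a): F OR F → false.
(b) not (weather ok) — holds.
(2) = F AND T = false.
(a) ≥10 days' notice — holds.
(b) no prior violation — fails.
(3): T AND F → false.
So Overall is not satisfied (F OR F OR F).

No — unlawful.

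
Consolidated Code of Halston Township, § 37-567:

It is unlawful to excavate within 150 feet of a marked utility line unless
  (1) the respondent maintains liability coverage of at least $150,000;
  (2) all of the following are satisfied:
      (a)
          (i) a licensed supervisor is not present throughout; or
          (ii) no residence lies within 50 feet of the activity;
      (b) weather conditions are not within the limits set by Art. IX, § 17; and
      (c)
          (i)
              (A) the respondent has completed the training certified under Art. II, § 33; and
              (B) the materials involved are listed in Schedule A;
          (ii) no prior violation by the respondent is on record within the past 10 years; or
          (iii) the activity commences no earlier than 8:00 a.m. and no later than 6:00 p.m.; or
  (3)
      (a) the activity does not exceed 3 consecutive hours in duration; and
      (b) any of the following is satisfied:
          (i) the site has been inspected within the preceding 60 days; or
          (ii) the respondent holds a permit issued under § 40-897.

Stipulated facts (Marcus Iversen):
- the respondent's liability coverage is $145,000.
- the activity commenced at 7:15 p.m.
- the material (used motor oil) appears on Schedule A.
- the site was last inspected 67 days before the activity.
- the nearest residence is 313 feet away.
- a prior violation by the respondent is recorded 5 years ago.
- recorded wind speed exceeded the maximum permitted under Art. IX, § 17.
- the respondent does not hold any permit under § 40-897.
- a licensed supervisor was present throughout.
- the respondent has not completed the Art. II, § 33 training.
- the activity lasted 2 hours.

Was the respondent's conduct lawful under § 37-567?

(1) coverage ≥ $150,000 — fails.
(i) not (supervisor present) — fails.
(ii) no residence in 50 ft — met.
So (a) is satisfied (F OR T).
(b) not (weather ok) — met.
(A) training certified — not satisfied.
(B) Schedule A material — satisfied.
(i) = F AND T = false.
(ii) no prior violation — fails.
(iii) start within hours — fails.
(c): F OR F OR F → false.
So (2) is not satisfied (T AND T AND F).
(a) ≤ 3 hrs duration — satisfied.
(i) site inspected — not met.
(ii) holds permit — fails.
So (b) is not satisfied (F OR F).
So (3) is not satisfied (T AND F).
So Overall is not satisfied (F OR F OR F).

No — unlawful.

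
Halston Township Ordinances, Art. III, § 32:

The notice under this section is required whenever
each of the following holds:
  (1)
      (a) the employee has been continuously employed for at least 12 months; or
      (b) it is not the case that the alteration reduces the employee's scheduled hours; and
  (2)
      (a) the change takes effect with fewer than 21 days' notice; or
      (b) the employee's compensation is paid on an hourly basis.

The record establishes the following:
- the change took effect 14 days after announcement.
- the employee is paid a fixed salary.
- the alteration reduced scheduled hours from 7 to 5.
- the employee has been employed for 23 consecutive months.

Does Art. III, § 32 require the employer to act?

(a) tenure ≥ 12 mo. — holds.
(b) not (hours reduced) — not satisfied.
So (1) is satisfied (T OR F).
(a) < 21 days' notice — satisfied.
(b) hourly-paid — not met.
(2): T OR F → true.
Overall = T AND T = true.

Yes — required.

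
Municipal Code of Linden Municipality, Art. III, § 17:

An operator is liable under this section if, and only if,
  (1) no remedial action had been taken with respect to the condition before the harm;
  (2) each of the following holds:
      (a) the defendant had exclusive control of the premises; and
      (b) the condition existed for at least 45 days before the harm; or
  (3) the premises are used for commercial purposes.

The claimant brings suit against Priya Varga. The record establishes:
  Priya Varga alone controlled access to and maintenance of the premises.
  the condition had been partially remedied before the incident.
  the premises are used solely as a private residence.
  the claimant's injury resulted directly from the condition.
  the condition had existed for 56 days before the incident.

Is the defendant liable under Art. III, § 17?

Yes — liable.

(1) no remedial action — not met.
(a) exclusive control — satisfied.
(b) condition ≥45 days old — met.
So (2) is satisfied (T AND T).
(3) commercial use — not satisfied.
So Overall is satisfied (F OR T OR F).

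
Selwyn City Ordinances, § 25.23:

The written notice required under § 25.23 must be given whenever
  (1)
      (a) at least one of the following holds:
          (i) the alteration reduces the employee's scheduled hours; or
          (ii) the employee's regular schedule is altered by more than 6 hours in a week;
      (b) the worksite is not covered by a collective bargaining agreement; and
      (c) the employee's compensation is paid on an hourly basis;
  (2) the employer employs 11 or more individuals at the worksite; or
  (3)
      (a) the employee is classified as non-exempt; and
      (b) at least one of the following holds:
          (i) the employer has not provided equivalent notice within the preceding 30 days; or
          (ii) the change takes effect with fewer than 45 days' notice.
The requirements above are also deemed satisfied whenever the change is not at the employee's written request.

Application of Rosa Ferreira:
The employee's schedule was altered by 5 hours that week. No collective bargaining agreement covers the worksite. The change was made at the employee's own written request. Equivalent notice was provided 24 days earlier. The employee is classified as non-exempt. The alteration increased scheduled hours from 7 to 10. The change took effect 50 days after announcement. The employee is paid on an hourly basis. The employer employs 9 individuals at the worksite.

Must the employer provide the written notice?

(i) hours reduced — fails.
(ii) schedule shift > 6h — not satisfied.
So (a) is not satisfied (F OR F).
(b) no CBA — holds.
(c) hourly-paid — met.
(1) = F AND T AND T = false.
(2) ≥ 11 at site — not met.
(a) non-exempt — satisfied.
(i) no recent notice — not satisfied.
(ii) < 45 days' notice — not met.
So (b) is not satisfied (F OR F).
(3) = T AND F = false.
Overall: F OR F OR F → false.
Exception (not employee-requested) — not satisfied.
Result: main false OR exception false → false.

No — not required.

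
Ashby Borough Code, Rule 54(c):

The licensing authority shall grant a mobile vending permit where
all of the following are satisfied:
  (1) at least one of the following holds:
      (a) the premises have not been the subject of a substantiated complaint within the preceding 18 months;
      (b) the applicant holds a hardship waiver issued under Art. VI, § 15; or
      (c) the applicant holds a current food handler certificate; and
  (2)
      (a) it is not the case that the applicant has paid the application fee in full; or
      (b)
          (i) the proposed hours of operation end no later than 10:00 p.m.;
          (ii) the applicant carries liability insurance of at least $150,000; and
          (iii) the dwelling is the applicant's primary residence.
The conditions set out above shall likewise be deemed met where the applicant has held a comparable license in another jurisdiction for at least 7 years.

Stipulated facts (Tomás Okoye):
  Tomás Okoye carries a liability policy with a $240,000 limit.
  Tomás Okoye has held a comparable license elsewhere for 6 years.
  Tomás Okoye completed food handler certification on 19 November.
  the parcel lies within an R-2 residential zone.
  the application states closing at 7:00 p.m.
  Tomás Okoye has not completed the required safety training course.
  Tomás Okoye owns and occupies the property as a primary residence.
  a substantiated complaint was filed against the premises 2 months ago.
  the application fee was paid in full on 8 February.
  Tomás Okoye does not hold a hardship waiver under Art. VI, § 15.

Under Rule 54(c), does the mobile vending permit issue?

(a) no complaint in 18 mo. — not satisfied.
(b) hardship waiver — not met.
(c) food handler cert. — holds.
So (1) is satisfied (F OR F OR T).
(a) not (fee paid) — fails.
(i) closes by 10 p.m. — satisfied.
(ii) insurance ≥ $150,000 — satisfied.
(iii) primary residence — met.
(b) = T AND T AND T = true.
So (2) is satisfied (F OR T).
So Overall is satisfied (T AND T).
Exception (prior license ≥ 7 yr) — not satisfied.
Result: main true OR exception false → true.

Yes — granted.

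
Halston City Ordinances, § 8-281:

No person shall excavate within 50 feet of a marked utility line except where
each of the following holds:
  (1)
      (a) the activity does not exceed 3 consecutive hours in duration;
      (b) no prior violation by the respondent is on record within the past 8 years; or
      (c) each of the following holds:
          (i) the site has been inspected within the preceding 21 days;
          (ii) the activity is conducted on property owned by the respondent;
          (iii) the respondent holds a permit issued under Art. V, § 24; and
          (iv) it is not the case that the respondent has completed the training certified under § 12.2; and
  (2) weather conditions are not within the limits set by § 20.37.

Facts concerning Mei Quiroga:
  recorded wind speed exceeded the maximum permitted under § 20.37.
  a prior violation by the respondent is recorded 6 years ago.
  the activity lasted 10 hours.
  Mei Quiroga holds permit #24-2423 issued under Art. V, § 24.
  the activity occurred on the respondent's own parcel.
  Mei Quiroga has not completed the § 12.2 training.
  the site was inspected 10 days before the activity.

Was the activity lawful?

(a) ≤ 3 hrs duration — not met.
(b) no prior violation — not satisfied.
(i) site inspected — holds.
(ii) own property — holds.
(iii) holds permit — satisfied.
(iv) not (training certified) — holds.
(c) = T AND T AND T AND T = true.
So (1) is satisfied (F OR F OR T).
(2) not (weather ok) — met.
Overall = T AND T = true.

Yes — lawful.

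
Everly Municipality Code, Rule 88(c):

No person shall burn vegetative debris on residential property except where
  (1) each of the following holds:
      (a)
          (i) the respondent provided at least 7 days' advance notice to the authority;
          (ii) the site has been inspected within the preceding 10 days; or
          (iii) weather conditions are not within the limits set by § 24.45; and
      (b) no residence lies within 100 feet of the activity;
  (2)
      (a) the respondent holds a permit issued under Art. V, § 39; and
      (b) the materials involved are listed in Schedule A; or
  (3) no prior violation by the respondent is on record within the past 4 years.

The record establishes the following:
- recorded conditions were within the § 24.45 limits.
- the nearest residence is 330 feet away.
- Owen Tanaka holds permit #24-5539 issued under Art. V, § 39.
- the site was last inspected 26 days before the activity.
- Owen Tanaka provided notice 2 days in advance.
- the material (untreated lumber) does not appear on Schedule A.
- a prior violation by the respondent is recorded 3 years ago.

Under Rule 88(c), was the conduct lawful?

(i) ≥7 days' notice — fails.
(ii) site inspected — not met.
(iii) not (weather ok) — fails.
(a) = F OR F OR F = false.
(b) no residence in 100 ft — satisfied.
(1): F AND T → false.
(a) holds permit — satisfied.
(b) Schedule A material — fails.
(2): T AND F → false.
(3) no prior violation — fails.
Overall = F OR F OR F = false.

No — unlawful.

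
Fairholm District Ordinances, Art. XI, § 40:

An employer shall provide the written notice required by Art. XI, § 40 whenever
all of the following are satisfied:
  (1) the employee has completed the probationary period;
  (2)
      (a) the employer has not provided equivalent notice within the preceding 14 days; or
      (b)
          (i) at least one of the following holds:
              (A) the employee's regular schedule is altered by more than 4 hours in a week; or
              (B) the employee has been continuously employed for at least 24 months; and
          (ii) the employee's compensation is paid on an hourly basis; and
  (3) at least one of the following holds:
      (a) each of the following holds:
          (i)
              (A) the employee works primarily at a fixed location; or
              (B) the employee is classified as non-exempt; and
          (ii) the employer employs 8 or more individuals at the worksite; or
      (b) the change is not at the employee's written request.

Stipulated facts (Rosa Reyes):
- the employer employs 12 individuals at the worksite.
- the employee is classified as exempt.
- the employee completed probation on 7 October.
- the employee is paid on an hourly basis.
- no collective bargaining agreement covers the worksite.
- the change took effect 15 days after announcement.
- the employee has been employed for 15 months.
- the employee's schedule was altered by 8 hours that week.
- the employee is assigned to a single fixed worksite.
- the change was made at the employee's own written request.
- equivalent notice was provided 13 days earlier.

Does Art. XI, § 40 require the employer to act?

(1) past probation — holds.
(a) no recent notice — not met.
(A) schedule shift > 4h — holds.
(B) tenure ≥ 24 mo. — not satisfied.
(i) = T OR F = true.
(ii) hourly-paid — met.
So (b) is satisfied (T AND T).
(2) = F OR T = true.
(A) fixed location — satisfied.
(B) non-exempt — fails.
So (i) is satisfied (T OR F).
(ii) ≥ 8 at site — met.
So (a) is satisfied (T AND T).
(b) not employee-requested — not satisfied.
(3) = T OR F = true.
So Overall is satisfied (T AND T AND T).

Yes — required.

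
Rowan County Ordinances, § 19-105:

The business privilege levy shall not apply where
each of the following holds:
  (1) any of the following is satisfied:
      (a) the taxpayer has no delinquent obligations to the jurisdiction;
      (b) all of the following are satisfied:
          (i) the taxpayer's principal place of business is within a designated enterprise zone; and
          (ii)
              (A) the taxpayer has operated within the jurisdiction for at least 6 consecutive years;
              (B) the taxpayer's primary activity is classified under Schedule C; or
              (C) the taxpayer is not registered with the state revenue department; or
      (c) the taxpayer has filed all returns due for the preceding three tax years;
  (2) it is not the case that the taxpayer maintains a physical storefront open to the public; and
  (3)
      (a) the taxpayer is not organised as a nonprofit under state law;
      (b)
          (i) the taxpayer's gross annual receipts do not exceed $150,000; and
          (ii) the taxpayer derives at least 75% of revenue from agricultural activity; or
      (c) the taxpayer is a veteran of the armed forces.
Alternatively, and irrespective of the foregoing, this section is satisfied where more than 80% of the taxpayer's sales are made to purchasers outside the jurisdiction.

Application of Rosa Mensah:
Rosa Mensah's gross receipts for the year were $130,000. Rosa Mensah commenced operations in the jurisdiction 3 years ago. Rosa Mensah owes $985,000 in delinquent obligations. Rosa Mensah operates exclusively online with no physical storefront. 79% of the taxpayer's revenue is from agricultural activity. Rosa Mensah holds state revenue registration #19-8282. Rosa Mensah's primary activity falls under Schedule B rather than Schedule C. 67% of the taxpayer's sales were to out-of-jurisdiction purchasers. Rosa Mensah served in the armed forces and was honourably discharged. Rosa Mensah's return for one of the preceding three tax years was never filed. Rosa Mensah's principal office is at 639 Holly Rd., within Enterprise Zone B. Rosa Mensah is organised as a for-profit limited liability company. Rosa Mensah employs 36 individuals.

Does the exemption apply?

No — not exempt.

(a) no delinquency — fails.
(i) in enterprise zone — satisfied.
(A) ≥ 6 yrs in jurisdiction — not met.
(B) Schedule C activity — not met.
(C) not (state-registered) — fails.
So (ii) is not satisfied (F OR F OR F).
(b): T AND F → false.
(c) returns current — not met.
So (1) is not satisfied (F OR F OR F).
(2) not (has storefront) — met.
(a) not (nonprofit) — holds.
(i) receipts ≤ $150,000 — holds.
(ii) ≥75% agricultural — met.
(b): T AND T → true.
(c) veteran — holds.
So (3) is satisfied (T OR T OR T).
So Overall is not satisfied (F AND T AND T).
Exception (>80% out-of-jur. sales) — not satisfied.
Result: main false OR exception false → false.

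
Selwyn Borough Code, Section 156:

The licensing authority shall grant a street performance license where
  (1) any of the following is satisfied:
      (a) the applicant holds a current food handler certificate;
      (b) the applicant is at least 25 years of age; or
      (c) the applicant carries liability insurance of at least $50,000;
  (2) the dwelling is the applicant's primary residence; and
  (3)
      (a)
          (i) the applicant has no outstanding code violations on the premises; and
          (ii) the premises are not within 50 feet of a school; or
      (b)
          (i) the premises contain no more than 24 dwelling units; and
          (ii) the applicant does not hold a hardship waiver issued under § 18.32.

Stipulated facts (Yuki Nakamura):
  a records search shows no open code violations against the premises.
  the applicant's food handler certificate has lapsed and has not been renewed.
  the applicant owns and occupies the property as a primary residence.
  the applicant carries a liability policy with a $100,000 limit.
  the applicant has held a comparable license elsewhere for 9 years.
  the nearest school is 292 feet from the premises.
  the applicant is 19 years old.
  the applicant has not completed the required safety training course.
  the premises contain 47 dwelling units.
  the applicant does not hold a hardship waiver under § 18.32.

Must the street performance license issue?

Yes — granted.

(a) food handler cert. — not met.
(b) age ≥ 25 — fails.
(c) insurance ≥ $50,000 — satisfied.
(1) = F OR F OR T = true.
(2) primary residence — holds.
(i) no code violations — satisfied.
(ii) ≥50 ft from school — met.
(a): T AND T → true.
(i) ≤ 24 units — fails.
(ii) not (hardship waiver) — satisfied.
So (b) is not satisfied (F AND T).
(3): T OR F → true.
Overall: T AND T AND T → true.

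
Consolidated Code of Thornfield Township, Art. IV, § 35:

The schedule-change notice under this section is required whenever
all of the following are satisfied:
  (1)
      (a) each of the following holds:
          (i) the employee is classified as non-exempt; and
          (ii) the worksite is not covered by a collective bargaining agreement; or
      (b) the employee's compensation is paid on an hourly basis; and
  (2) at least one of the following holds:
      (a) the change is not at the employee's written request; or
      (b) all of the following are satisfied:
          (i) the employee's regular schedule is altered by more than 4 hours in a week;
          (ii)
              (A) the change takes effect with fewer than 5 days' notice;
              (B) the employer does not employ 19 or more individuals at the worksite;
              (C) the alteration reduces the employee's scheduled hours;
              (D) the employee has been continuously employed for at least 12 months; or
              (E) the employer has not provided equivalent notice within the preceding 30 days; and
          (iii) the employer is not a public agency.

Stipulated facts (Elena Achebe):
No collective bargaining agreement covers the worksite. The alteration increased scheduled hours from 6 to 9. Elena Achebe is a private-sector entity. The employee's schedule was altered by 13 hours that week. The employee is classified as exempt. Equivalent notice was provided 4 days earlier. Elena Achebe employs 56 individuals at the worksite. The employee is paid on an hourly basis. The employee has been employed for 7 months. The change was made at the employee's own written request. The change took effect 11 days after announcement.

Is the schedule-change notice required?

(i) non-exempt — fails.
(ii) no CBA — holds.
(a) = F AND T = false.
(b) hourly-paid — met.
(1): F OR T → true.
(a) not employee-requested — not met.
(i) schedule shift > 4h — holds.
(A) < 5 days' notice — not met.
(B) not (≥ 19 at site) — fails.
(C) hours reduced — not satisfied.
(D) tenure ≥ 12 mo. — not satisfied.
(E) no recent notice — not met.
(ii) = F OR F OR F OR F OR F = false.
(iii) not (public agency) — met.
(b): T AND F AND T → false.
(2): F OR F → false.
Overall: T AND F → false.

No — not required.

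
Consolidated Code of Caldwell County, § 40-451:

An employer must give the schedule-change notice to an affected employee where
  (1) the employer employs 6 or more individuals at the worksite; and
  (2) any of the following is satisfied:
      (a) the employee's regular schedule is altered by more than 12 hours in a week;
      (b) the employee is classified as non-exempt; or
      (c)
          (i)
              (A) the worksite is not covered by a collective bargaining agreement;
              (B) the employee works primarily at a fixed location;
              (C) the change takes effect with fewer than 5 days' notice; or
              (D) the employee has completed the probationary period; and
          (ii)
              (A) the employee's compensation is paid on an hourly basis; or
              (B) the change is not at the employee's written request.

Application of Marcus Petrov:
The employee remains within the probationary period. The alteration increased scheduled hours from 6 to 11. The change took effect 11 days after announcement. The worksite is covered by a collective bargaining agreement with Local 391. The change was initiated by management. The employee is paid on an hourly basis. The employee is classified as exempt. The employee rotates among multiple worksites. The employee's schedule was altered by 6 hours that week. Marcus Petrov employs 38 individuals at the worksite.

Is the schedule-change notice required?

(1) ≥ 6 at site — met.
(a) schedule shift > 12h — not met.
(b) non-exempt — not satisfied.
(A) no CBA — fails.
(B) fixed location — fails.
(C) < 5 days' notice — not satisfied.
(D) past probation — not satisfied.
(i): F OR F OR F OR F → false.
(A) hourly-paid — satisfied.
(B) not employee-requested — met.
(ii) = T OR T = true.
(c) = F AND T = false.
(2): F OR F OR F → false.
Overall: T AND F → false.

No — not required.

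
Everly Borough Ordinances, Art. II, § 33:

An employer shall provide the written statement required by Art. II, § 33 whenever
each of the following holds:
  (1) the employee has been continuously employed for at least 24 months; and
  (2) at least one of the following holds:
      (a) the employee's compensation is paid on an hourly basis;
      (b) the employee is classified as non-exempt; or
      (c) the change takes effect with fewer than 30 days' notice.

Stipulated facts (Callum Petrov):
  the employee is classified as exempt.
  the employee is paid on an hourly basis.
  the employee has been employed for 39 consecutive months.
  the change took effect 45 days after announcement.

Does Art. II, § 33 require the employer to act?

Yes — required.

(1) tenure ≥ 24 mo. — met.
(a) hourly-paid — met.
(b) non-exempt — not met.
(c) < 30 days' notice — fails.
So (2) is satisfied (T OR F OR F).
Overall = T AND T = true.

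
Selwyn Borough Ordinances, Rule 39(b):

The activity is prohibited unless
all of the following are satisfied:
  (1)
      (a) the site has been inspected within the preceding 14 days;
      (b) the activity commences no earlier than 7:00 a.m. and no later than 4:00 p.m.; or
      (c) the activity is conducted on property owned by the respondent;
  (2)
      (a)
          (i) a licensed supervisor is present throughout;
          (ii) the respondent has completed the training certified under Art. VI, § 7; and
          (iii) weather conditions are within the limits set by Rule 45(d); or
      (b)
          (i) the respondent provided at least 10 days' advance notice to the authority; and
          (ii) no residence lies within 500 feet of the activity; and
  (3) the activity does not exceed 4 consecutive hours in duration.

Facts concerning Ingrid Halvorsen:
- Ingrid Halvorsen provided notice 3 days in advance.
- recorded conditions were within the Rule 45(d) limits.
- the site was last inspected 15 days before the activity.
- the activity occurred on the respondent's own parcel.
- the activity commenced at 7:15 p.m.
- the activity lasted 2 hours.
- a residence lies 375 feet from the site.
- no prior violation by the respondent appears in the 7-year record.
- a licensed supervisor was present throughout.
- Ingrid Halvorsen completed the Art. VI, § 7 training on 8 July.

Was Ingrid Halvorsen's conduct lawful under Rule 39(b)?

(a) site inspected — fails.
(b) start within hours — not met.
(c) own property — holds.
(1) = F OR F OR T = true.
(i) supervisor present — holds.
(ii) training certified — holds.
(iii) weather ok — satisfied.
(a): T AND T AND T → true.
(i) ≥10 days' notice — not met.
(ii) no residence in 500 ft — not satisfied.
So (b) is not satisfied (F AND F).
So (2) is satisfied (T OR F).
(3) ≤ 4 hrs duration — satisfied.
So Overall is satisfied (T AND T AND T).

Yes — lawful.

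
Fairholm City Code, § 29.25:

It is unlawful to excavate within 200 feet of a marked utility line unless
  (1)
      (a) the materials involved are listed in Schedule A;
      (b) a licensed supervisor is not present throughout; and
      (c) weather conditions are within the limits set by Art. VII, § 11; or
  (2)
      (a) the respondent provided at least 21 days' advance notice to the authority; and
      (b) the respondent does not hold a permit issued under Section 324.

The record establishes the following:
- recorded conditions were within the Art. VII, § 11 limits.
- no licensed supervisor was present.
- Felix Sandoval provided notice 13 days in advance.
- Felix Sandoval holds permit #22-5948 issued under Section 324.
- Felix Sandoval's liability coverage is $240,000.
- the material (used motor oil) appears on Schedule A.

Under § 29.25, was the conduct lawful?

(a) Schedule A material — holds.
(b) not (supervisor present) — satisfied.
(c) weather ok — holds.
(1) = T AND T AND T = true.
(a) ≥21 days' notice — not met.
(b) not (holds permit) — not met.
(2) = F AND F = false.
Overall: T OR F → true.

Yes — lawful.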